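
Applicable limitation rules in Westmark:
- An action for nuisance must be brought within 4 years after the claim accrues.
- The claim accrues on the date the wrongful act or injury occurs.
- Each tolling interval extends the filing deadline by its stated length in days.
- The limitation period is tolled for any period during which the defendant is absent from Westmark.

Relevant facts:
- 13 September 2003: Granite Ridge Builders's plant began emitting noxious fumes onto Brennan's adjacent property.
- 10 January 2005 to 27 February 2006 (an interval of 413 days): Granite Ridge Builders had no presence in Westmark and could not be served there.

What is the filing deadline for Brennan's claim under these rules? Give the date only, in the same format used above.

The claim accrued on 13 September 2003, when the wrongful act occurred.
The untolled deadline — 4 years after 13 September 2003 — is 13 September 2007.
The defendant's absence from the jurisdiction from 10 January 2005 to 27 February 2006 tolled the period for 413 days, extending the deadline to 30 October 2008.

30 October 2008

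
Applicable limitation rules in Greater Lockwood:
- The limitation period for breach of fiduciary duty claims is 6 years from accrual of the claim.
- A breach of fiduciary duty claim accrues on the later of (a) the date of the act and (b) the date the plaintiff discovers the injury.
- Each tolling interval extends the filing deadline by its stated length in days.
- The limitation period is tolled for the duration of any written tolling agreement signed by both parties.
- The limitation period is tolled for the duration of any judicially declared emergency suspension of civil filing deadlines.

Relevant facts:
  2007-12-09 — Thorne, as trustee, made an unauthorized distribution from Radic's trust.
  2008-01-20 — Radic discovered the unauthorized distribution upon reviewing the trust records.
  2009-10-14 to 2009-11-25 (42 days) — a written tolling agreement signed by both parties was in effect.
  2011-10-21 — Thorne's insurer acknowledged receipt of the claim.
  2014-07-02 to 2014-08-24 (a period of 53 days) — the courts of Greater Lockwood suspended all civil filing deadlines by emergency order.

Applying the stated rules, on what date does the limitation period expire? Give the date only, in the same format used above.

2014-03-03

Taking the later of the act (2007-12-09) and discovery (2008-01-20), the claim accrued on 2008-01-20.
The untolled deadline — 6 years after 2008-01-20 — is 2014-01-20.
Because the written tolling agreement ran from 2009-10-14 to 2009-11-25, the deadline is extended by 42 days to 2014-03-03.
By the time the emergency suspension of filing deadlines began on 2014-07-02, the limitation period had already expired on 2014-03-03; that interval cannot revive it.
None of the other events listed affects the running of the period under the stated rules.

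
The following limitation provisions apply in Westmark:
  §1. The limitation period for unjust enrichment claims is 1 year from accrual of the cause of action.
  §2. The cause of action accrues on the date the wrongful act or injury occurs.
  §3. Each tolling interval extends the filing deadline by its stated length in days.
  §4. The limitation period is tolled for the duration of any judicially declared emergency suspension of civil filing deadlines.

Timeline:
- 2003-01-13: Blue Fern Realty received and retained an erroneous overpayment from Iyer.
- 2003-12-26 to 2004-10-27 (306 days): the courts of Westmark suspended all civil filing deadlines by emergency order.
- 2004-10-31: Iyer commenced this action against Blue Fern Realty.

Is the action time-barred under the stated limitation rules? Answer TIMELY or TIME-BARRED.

The claim accrued on 2003-01-13, when the wrongful act occurred.
1 year from 2003-01-13 is 2004-01-13.
The period was tolled for 306 days by the emergency suspension of filing deadlines (2003-12-26 to 2004-10-27), pushing the deadline to 2004-11-14.
Filing on 2004-10-31 beat the 2004-11-14 deadline — the action is timely.

TIMELY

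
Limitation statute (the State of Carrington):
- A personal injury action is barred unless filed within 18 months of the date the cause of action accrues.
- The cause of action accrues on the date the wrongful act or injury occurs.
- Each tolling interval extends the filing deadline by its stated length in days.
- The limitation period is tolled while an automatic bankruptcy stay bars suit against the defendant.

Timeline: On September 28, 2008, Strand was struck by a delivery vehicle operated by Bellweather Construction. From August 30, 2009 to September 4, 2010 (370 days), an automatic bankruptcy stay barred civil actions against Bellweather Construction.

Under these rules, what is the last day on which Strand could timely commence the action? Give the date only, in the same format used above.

April 2, 2011

The claim accrued on September 28, 2008, when the wrongful act occurred.
The untolled deadline — 18 months after September 28, 2008 — is March 28, 2010.
The automatic bankruptcy stay from August 30, 2009 to September 4, 2010 tolled the period for 370 days, extending the deadline to April 2, 2011.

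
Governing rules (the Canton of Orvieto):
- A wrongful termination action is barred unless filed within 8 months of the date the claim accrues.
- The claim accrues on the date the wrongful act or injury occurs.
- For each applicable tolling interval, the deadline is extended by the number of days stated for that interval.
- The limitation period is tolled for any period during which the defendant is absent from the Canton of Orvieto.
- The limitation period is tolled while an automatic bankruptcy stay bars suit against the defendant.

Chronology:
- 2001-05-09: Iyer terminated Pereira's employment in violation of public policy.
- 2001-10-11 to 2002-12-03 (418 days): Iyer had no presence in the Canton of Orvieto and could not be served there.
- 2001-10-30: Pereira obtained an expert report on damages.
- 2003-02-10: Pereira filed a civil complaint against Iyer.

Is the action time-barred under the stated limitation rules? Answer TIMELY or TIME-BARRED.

The limitation period began to run on 2001-05-09.
The untolled deadline — 8 months after 2001-05-09 — is 2002-01-09.
The defendant's absence from the jurisdiction from 2001-10-11 to 2002-12-03 tolled the period for 418 days, extending the deadline to 2003-03-03.
The other events in the timeline have no effect on the limitation period under the stated rules.
Pereira filed on 2003-02-10, before the 2003-03-03 deadline, so the action is timely.

TIMELY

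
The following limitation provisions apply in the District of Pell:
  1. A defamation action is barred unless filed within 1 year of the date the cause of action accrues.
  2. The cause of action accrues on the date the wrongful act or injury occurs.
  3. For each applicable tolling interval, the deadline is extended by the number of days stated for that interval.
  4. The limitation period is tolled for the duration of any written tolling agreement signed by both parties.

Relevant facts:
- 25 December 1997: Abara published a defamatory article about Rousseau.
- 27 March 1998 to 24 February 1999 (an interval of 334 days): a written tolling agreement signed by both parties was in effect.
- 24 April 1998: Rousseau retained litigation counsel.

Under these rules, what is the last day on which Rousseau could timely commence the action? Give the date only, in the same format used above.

24 November 1999

The cause of action accrued on 25 December 1997, the date of the act.
The untolled deadline — 1 year after 25 December 1997 — is 25 December 1998.
Because the written tolling agreement ran from 27 March 1998 to 24 February 1999, the deadline is extended by 334 days to 24 November 1999.
None of the other events listed affects the running of the period under the stated rules.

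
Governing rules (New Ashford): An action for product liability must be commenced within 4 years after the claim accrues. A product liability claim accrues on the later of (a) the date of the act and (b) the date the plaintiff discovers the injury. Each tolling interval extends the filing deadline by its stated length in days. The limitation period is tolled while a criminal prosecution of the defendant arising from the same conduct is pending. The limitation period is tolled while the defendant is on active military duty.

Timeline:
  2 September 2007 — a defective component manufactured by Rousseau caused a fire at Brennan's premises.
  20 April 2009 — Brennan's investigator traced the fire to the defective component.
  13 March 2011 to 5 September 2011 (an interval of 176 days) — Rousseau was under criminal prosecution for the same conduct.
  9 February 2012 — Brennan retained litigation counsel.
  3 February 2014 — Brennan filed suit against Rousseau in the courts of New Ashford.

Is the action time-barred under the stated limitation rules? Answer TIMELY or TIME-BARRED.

Taking the later of the act (2 September 2007) and discovery (20 April 2009), the claim accrued on 20 April 2009.
4 years from 20 April 2009 is 20 April 2013.
The period was tolled for 176 days by the pending criminal prosecution (13 March 2011 to 5 September 2011), pushing the deadline to 13 October 2013.
The other events in the timeline have no effect on the limitation period under the stated rules.
The 3 February 2014 filing falls after the 13 October 2013 deadline; the claim is time-barred.

TIME-BARRED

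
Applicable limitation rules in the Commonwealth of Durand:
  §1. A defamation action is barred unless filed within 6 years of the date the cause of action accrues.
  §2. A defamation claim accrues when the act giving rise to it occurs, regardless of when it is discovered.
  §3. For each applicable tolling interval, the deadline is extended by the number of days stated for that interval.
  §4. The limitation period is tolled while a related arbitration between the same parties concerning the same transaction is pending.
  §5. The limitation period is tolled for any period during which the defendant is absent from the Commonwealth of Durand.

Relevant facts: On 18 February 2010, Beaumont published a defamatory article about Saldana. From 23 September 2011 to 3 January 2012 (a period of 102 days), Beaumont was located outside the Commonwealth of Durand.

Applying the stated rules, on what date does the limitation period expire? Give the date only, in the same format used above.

30 May 2016

The claim accrued on 18 February 2010, when the wrongful act occurred.
The untolled deadline — 6 years after 18 February 2010 — is 18 February 2016.
The defendant's absence from the jurisdiction from 23 September 2011 to 3 January 2012 tolled the period for 102 days, extending the deadline to 30 May 2016.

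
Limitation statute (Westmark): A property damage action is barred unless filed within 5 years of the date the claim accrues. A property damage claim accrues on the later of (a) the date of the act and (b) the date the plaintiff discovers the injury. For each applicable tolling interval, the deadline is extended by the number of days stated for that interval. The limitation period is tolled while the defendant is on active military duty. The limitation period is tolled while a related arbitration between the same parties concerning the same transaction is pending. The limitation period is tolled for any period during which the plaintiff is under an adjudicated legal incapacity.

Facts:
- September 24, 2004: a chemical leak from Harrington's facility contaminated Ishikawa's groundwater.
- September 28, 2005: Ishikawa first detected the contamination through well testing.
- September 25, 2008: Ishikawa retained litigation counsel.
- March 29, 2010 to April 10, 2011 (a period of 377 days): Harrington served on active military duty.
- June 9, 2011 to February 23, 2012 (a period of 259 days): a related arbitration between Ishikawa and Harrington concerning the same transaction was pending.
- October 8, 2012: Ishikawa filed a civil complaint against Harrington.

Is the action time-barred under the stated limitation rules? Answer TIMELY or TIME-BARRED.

Because discovery on September 28, 2005 post-dates the September 24, 2004 act, accrual under the later-of rule falls on September 28, 2005.
Adding the 5 years base period to September 28, 2005 gives a deadline of September 28, 2010, before any tolling.
Because the defendant's active military service ran from March 29, 2010 to April 10, 2011, the deadline is extended by 377 days to October 10, 2011.
Because the pending related arbitration ran from June 9, 2011 to February 23, 2012, the deadline is extended by 259 days to June 25, 2012.
The other events in the timeline have no effect on the limitation period under the stated rules.
Ishikawa filed on October 8, 2012, after the June 25, 2012 deadline, so the action is time-barred.

TIME-BARRED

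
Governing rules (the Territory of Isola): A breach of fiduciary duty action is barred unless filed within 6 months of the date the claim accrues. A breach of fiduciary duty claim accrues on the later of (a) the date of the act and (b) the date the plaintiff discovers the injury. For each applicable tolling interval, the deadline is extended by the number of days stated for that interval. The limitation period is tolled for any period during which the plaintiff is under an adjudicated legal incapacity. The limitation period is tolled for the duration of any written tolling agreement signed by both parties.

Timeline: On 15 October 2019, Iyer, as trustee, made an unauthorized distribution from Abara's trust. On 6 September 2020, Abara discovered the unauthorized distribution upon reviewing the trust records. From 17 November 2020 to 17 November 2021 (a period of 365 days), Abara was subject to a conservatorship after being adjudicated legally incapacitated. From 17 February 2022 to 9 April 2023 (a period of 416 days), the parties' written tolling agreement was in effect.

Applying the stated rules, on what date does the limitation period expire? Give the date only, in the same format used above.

26 April 2023

Taking the later of the act (15 October 2019) and discovery (6 September 2020), the claim accrued on 6 September 2020.
Adding the 6 months base period to 6 September 2020 gives a deadline of 6 March 2021, before any tolling.
The period was tolled for 365 days by the plaintiff's legal incapacity (17 November 2020 to 17 November 2021), pushing the deadline to 6 March 2022.
The period was tolled for 416 days by the written tolling agreement (17 February 2022 to 9 April 2023), pushing the deadline to 26 April 2023.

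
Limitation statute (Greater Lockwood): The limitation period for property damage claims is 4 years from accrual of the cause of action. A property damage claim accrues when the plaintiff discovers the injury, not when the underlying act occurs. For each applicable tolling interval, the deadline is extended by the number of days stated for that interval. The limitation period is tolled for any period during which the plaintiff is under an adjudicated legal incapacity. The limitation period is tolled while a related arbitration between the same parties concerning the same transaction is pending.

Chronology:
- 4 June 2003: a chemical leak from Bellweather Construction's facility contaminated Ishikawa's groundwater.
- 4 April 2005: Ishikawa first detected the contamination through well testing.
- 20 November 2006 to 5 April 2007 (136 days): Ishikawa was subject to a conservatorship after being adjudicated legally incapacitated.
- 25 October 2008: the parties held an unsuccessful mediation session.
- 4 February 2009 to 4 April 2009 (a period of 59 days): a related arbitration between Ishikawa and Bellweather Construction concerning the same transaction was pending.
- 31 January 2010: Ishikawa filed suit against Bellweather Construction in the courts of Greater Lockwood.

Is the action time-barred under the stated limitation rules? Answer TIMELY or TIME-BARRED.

Under the discovery rule, the claim accrued on 4 April 2005, when Ishikawa discovered the injury — not on the 4 June 2003 date of the underlying act.
The untolled deadline — 4 years after 4 April 2005 — is 4 April 2009.
The period was tolled for 136 days by the plaintiff's legal incapacity (20 November 2006 to 5 April 2007), pushing the deadline to 18 August 2009.
Because the pending related arbitration ran from 4 February 2009 to 4 April 2009, the deadline is extended by 59 days to 16 October 2009.
The other events in the timeline have no effect on the limitation period under the stated rules.
Filing on 31 January 2010 missed the 16 October 2009 deadline — the action is time-barred.

TIME-BARRED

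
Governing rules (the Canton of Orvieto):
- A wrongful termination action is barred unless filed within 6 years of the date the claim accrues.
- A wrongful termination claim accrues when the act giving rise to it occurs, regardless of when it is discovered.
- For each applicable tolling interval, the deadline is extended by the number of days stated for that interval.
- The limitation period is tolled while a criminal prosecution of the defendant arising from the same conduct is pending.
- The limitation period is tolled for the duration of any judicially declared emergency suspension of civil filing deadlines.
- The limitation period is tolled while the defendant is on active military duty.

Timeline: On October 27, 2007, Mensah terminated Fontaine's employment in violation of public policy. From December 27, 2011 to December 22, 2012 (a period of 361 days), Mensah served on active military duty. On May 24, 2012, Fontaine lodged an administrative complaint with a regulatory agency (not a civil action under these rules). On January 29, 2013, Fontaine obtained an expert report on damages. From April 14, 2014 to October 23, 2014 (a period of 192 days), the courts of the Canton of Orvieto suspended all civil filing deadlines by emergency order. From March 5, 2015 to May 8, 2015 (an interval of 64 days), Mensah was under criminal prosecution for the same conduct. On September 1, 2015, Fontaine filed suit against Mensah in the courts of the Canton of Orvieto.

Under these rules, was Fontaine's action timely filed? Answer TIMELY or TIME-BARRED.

TIME-BARRED

The claim accrued on October 27, 2007, when the wrongful act occurred.
Adding the 6 years base period to October 27, 2007 gives a deadline of October 27, 2013, before any tolling.
The defendant's active military service from December 27, 2011 to December 22, 2012 tolled the period for 361 days, extending the deadline to October 23, 2014.
Because the emergency suspension of filing deadlines ran from April 14, 2014 to October 23, 2014, the deadline is extended by 192 days to May 3, 2015.
The period was tolled for 64 days by the pending criminal prosecution (March 5, 2015 to May 8, 2015), pushing the deadline to July 6, 2015.
Nothing else in the chronology tolls or restarts the period.
Fontaine filed on September 1, 2015, after the July 6, 2015 deadline, so the action is time-barred.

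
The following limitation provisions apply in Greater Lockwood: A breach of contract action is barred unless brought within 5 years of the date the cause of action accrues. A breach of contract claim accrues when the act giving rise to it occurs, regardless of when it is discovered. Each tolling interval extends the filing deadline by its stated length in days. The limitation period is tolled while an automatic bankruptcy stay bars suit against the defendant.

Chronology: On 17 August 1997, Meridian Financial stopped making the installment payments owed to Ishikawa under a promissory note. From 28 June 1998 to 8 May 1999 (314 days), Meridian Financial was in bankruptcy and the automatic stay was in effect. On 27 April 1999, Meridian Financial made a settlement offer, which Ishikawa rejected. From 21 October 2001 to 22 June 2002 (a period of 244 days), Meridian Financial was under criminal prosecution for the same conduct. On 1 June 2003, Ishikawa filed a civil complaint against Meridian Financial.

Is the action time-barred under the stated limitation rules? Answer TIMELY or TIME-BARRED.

The limitation period began to run on 17 August 1997.
5 years from 17 August 1997 is 17 August 2002.
The automatic bankruptcy stay from 28 June 1998 to 8 May 1999 tolled the period for 314 days, extending the deadline to 27 June 2003.
The pending criminal prosecution from 21 October 2001 to 22 June 2002 does not toll the period, because no stated rule makes a criminal prosecution a tolling event.
Nothing else in the chronology tolls or restarts the period.
The 1 June 2003 filing precedes the 27 June 2003 deadline; the claim is timely.

TIMELY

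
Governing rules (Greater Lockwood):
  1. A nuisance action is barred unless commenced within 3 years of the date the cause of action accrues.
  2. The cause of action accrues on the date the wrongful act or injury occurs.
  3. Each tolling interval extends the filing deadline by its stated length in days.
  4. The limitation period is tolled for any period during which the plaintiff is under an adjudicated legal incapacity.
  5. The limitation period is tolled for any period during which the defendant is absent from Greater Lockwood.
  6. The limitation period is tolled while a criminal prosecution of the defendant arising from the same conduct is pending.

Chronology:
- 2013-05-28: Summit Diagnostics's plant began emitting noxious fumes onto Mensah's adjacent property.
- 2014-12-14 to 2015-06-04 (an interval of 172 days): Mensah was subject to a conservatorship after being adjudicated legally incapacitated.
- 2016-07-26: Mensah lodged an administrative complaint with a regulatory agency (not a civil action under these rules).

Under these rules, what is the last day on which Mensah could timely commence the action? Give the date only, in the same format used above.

The limitation period began to run on 2013-05-28.
Adding the 3 years base period to 2013-05-28 gives a deadline of 2016-05-28, before any tolling.
The plaintiff's legal incapacity from 2014-12-14 to 2015-06-04 tolled the period for 172 days, extending the deadline to 2016-11-16.
Nothing else in the chronology tolls or restarts the period.

2016-11-16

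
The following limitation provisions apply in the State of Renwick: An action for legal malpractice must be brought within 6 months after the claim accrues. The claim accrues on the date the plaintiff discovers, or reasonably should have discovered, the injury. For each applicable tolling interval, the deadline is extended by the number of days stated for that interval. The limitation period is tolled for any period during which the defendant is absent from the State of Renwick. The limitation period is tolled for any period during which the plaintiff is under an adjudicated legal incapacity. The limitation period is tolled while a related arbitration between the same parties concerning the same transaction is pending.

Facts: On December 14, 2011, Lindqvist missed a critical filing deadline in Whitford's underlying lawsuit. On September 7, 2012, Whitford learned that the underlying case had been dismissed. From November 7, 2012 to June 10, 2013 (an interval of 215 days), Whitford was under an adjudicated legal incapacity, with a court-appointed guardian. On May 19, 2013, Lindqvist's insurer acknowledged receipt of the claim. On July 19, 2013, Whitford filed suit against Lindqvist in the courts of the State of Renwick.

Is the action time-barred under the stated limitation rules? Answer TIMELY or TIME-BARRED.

TIMELY

Under the discovery rule, the claim accrued on September 7, 2012, when Whitford discovered the injury — not on the December 14, 2011 date of the underlying act.
The untolled deadline — 6 months after September 7, 2012 — is March 7, 2013.
Because the plaintiff's legal incapacity ran from November 7, 2012 to June 10, 2013, the deadline is extended by 215 days to October 8, 2013.
The other events in the timeline have no effect on the limitation period under the stated rules.
Filing on July 19, 2013 beat the October 8, 2013 deadline — the action is timely.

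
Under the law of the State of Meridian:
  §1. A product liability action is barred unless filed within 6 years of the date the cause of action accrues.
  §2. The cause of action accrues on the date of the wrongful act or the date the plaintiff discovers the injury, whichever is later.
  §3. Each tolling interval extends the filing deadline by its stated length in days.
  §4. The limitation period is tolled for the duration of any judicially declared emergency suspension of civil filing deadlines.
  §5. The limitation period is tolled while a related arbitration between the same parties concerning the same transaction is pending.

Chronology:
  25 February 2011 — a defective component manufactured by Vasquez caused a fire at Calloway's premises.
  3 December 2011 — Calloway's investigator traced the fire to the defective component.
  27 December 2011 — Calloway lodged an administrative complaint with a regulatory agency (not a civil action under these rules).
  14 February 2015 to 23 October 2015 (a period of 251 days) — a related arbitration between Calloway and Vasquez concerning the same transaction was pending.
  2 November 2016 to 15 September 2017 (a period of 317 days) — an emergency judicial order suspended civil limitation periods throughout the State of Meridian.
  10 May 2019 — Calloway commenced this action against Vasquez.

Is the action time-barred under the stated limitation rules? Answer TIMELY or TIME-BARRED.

TIMELY

Taking the later of the act (25 February 2011) and discovery (3 December 2011), the claim accrued on 3 December 2011.
6 years from 3 December 2011 is 3 December 2017.
The period was tolled for 251 days by the pending related arbitration (14 February 2015 to 23 October 2015), pushing the deadline to 11 August 2018.
The period was tolled for 317 days by the emergency suspension of filing deadlines (2 November 2016 to 15 September 2017), pushing the deadline to 24 June 2019.
Nothing else in the chronology tolls or restarts the period.
Calloway filed on 10 May 2019, before the 24 June 2019 deadline, so the action is timely.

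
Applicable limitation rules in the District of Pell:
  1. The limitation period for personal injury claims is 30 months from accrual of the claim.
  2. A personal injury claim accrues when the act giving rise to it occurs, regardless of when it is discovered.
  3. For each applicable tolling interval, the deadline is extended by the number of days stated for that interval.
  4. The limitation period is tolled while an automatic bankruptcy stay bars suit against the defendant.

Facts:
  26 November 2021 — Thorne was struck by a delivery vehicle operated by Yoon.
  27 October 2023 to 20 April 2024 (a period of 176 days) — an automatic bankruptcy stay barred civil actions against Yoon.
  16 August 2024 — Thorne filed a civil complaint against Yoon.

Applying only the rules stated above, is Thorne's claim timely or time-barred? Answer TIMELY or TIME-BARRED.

TIMELY

The limitation period began to run on 26 November 2021.
30 months from 26 November 2021 is 26 May 2024.
The automatic bankruptcy stay from 27 October 2023 to 20 April 2024 tolled the period for 176 days, extending the deadline to 18 November 2024.
Thorne filed on 16 August 2024, before the 18 November 2024 deadline, so the action is timely.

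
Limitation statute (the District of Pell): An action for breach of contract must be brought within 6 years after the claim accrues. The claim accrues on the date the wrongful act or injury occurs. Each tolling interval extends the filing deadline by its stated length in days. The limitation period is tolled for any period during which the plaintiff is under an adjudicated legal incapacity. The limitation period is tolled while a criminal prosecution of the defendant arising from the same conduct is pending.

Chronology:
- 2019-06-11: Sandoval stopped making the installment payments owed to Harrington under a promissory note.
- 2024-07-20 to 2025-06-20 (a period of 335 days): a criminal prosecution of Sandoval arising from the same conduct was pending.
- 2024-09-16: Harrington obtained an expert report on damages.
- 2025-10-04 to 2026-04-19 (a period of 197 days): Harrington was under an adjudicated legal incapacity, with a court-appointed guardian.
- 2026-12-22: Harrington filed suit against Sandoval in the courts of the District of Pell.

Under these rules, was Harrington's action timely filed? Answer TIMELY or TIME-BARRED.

TIME-BARRED

The limitation period began to run on 2019-06-11.
Adding the 6 years base period to 2019-06-11 gives a deadline of 2025-06-11, before any tolling.
The period was tolled for 335 days by the pending criminal prosecution (2024-07-20 to 2025-06-20), pushing the deadline to 2026-05-12.
The plaintiff's legal incapacity from 2025-10-04 to 2026-04-19 tolled the period for 197 days, extending the deadline to 2026-11-25.
The other events in the timeline have no effect on the limitation period under the stated rules.
Harrington filed on 2026-12-22, after the 2026-11-25 deadline, so the action is time-barred.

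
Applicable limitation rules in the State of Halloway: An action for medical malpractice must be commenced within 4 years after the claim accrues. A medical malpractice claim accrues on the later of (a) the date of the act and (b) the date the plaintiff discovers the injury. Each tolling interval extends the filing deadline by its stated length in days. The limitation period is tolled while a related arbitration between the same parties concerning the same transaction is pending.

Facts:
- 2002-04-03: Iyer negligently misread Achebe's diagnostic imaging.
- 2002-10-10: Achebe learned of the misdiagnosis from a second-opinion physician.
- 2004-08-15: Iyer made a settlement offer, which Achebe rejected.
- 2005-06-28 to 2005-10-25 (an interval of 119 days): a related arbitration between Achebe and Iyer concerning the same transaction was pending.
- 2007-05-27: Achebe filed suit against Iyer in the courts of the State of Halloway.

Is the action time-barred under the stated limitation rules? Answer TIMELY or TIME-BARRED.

Because discovery on 2002-10-10 post-dates the 2002-04-03 act, accrual under the later-of rule falls on 2002-10-10.
The untolled deadline — 4 years after 2002-10-10 — is 2006-10-10.
Because the pending related arbitration ran from 2005-06-28 to 2005-10-25, the deadline is extended by 119 days to 2007-02-06.
Nothing else in the chronology tolls or restarts the period.
Achebe filed on 2007-05-27, after the 2007-02-06 deadline, so the action is time-barred.

TIME-BARRED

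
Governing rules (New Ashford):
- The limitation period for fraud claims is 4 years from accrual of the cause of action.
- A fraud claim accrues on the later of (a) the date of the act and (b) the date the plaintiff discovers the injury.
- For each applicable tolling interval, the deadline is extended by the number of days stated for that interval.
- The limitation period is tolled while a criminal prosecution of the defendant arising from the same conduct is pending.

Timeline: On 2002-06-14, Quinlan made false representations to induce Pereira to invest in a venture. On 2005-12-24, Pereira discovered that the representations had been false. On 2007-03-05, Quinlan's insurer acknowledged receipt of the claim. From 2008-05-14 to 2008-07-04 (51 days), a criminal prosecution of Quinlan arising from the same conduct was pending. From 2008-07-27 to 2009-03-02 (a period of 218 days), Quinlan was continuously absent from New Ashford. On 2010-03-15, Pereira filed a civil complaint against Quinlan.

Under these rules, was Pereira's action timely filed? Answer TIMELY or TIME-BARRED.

TIME-BARRED

Taking the later of the act (2002-06-14) and discovery (2005-12-24), the claim accrued on 2005-12-24.
Adding the 4 years base period to 2005-12-24 gives a deadline of 2009-12-24, before any tolling.
The period was tolled for 51 days by the pending criminal prosecution (2008-05-14 to 2008-07-04), pushing the deadline to 2010-02-13.
Although the defendant's absence ran from 2008-07-27 to 2009-03-02, the stated rules do not make that a tolling event, so it is disregarded.
None of the other events listed affects the running of the period under the stated rules.
The 2010-03-15 filing falls after the 2010-02-13 deadline; the claim is time-barred.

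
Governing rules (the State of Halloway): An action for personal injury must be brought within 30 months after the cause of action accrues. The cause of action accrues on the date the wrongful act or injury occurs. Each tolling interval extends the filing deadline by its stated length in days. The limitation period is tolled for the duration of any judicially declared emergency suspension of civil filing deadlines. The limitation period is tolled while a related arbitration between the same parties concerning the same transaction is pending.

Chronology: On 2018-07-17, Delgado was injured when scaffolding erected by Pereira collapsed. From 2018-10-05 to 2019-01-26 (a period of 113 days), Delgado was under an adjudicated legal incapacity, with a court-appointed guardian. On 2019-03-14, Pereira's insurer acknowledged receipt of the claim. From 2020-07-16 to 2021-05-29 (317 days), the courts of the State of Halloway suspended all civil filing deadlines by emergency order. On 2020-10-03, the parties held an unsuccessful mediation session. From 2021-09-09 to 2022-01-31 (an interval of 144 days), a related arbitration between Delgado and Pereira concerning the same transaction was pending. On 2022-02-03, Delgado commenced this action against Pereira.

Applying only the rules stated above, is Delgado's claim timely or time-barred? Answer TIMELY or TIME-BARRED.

TIMELY

The limitation period began to run on 2018-07-17.
Adding the 30 months base period to 2018-07-17 gives a deadline of 2021-01-17, before any tolling.
Because the emergency suspension of filing deadlines ran from 2020-07-16 to 2021-05-29, the deadline is extended by 317 days to 2021-11-30.
The period was tolled for 144 days by the pending related arbitration (2021-09-09 to 2022-01-31), pushing the deadline to 2022-04-23.
Although the plaintiff's incapacity ran from 2018-10-05 to 2019-01-26, the stated rules do not make that a tolling event, so it is disregarded.
None of the other events listed affects the running of the period under the stated rules.
The 2022-02-03 filing precedes the 2022-04-23 deadline; the claim is timely.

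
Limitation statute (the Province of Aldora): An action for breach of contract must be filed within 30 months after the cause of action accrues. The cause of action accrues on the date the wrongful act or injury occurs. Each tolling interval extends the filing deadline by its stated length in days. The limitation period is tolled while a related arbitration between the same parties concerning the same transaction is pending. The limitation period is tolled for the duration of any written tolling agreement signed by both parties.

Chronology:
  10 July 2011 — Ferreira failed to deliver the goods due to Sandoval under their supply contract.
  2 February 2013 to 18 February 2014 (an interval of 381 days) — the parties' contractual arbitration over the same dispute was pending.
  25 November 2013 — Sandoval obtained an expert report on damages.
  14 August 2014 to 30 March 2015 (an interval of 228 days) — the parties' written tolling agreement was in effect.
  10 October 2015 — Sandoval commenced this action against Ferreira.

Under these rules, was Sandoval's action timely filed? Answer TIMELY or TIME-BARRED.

TIME-BARRED

The cause of action accrued on 10 July 2011, the date of the act.
30 months from 10 July 2011 is 10 January 2014.
Because the pending related arbitration ran from 2 February 2013 to 18 February 2014, the deadline is extended by 381 days to 26 January 2015.
Because the written tolling agreement ran from 14 August 2014 to 30 March 2015, the deadline is extended by 228 days to 11 September 2015.
The other events in the timeline have no effect on the limitation period under the stated rules.
The 10 October 2015 filing falls after the 11 September 2015 deadline; the claim is time-barred.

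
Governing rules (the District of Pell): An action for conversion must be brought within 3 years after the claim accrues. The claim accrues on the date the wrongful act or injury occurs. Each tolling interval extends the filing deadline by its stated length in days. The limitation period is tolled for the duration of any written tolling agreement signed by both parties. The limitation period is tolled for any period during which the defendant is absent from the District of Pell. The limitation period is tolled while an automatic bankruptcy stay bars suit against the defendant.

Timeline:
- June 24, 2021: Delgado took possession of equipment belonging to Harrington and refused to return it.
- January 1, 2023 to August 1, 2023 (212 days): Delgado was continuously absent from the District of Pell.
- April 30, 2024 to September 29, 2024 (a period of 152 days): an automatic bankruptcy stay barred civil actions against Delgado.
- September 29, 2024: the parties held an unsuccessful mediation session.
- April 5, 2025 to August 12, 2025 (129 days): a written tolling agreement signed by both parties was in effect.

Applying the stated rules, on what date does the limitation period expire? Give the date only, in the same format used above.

The claim accrued on June 24, 2021, the date of the act.
Adding the 3 years base period to June 24, 2021 gives a deadline of June 24, 2024, before any tolling.
The period was tolled for 212 days by the defendant's absence from the jurisdiction (January 1, 2023 to August 1, 2023), pushing the deadline to January 22, 2025.
Because the automatic bankruptcy stay ran from April 30, 2024 to September 29, 2024, the deadline is extended by 152 days to June 23, 2025.
Because the written tolling agreement ran from April 5, 2025 to August 12, 2025, the deadline is extended by 129 days to October 30, 2025.
None of the other events listed affects the running of the period under the stated rules.

October 30, 2025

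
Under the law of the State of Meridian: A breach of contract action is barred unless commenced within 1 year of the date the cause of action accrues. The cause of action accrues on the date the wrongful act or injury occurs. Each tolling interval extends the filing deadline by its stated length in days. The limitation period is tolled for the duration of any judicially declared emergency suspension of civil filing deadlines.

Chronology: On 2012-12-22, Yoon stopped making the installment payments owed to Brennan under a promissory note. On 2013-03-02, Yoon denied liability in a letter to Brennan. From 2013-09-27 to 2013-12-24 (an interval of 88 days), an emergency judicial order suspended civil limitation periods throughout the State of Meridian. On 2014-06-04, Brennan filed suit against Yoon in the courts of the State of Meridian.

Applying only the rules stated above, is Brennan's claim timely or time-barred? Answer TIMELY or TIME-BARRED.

The limitation period began to run on 2012-12-22.
1 year from 2012-12-22 is 2013-12-22.
The emergency suspension of filing deadlines from 2013-09-27 to 2013-12-24 tolled the period for 88 days, extending the deadline to 2014-03-20.
The other events in the timeline have no effect on the limitation period under the stated rules.
Brennan filed on 2014-06-04, after the 2014-03-20 deadline, so the action is time-barred.

TIME-BARRED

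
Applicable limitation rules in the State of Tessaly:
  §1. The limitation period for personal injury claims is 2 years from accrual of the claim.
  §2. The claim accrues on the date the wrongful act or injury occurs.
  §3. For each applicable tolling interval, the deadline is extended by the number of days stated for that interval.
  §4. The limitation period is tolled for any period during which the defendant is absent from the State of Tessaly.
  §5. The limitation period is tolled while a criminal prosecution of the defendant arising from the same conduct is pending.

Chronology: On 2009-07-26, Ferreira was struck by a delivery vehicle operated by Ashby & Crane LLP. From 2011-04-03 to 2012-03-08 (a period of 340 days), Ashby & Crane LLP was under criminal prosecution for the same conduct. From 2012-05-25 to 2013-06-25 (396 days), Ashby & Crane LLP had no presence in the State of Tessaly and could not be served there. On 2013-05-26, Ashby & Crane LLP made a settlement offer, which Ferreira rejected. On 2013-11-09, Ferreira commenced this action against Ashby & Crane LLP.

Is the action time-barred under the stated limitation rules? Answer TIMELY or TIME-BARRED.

TIME-BARRED

The limitation period began to run on 2009-07-26.
2 years from 2009-07-26 is 2011-07-26.
Because the pending criminal prosecution ran from 2011-04-03 to 2012-03-08, the deadline is extended by 340 days to 2012-06-30.
The period was tolled for 396 days by the defendant's absence from the jurisdiction (2012-05-25 to 2013-06-25), pushing the deadline to 2013-07-31.
The other events in the timeline have no effect on the limitation period under the stated rules.
Ferreira filed on 2013-11-09, after the 2013-07-31 deadline, so the action is time-barred.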